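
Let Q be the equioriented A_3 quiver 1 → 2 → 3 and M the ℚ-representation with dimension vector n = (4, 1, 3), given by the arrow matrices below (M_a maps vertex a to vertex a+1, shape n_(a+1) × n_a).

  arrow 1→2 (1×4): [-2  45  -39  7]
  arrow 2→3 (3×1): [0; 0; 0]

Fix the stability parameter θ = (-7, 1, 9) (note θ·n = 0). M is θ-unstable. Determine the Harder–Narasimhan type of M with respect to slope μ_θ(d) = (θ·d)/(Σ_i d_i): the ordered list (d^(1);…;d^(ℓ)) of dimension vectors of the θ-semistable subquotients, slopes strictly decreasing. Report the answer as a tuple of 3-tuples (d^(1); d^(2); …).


Via rank(M_{q-1}∘⋯∘M_p): M ≅ I[1,1]^3, I[1,2], I[3,3]^3.
μ_θ-semistable layers: μ^(1)=9; μ^(2)=1; μ^(3)=-7

((0, 0, 3); (0, 1, 0); (4, 0, 0))


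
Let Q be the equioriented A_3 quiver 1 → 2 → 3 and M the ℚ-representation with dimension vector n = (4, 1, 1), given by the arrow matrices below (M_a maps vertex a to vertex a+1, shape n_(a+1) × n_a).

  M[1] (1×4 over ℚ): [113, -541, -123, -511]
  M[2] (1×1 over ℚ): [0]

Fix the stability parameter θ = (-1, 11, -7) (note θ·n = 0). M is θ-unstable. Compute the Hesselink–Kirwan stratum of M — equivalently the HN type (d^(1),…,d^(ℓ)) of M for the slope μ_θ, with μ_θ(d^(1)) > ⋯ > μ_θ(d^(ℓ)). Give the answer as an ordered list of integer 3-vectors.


Interval decomposition of M: I[1,1]^3, I[1,2], I[3,3].
HN type (ℓ=3): μ^(1)=11; μ^(2)=-1; μ^(3)=-7

((0, 1, 0); (4, 0, 0); (0, 0, 1))


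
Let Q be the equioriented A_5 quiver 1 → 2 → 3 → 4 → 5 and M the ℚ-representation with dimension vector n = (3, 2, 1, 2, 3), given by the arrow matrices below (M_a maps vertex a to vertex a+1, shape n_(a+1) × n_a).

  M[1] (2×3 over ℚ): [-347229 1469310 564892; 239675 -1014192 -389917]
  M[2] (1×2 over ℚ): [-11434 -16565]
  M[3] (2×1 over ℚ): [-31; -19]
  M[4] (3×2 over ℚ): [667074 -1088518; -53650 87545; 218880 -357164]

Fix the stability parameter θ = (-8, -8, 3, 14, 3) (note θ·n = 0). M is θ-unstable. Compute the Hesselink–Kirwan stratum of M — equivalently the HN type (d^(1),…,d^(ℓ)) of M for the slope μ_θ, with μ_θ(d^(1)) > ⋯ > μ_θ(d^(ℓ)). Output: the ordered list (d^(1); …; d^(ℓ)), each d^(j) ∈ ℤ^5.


Interval decomposition of M: I[1,1], I[1,2], I[1,5], I[4,5], I[5,5].
HN type (ℓ=3): μ^(1)=17/2; μ^(2)=3; μ^(3)=-8

((0, 0, 0, 2, 2); (0, 0, 1, 0, 1); (3, 2, 0, 0, 0))


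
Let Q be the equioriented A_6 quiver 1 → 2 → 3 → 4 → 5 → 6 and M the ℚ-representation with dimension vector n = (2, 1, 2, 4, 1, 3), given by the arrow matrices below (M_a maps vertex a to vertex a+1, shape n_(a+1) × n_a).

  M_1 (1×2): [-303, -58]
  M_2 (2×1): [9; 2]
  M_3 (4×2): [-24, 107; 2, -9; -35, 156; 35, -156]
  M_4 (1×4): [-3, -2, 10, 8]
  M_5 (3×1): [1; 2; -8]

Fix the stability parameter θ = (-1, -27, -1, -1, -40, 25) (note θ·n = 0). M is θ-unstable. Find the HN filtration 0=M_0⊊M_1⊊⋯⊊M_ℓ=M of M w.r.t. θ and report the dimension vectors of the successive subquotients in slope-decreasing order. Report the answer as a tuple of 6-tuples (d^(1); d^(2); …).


Interval decomposition of M: I[1,1], I[1,4], I[3,6], I[4,4]^2, I[6,6]^2.
HN type (ℓ=3): μ^(1)=25; μ^(2)=-1; μ^(3)=-14

((0, 0, 0, 0, 0, 3); (1, 0, 1, 3, 0, 0); (1, 1, 1, 1, 1, 0))


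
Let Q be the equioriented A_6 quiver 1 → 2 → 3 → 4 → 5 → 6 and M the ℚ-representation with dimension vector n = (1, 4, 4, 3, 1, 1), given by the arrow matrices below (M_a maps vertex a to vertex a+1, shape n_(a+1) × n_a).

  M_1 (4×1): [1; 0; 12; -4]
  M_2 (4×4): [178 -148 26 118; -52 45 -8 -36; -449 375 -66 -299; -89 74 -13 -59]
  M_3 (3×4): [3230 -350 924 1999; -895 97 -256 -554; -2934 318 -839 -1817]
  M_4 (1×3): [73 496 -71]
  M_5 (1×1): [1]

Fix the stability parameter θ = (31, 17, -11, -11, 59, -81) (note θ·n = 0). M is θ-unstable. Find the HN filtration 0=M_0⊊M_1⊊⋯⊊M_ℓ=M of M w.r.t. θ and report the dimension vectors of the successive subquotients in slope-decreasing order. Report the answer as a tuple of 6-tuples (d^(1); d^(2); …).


Barcode: M ≅ I[1,6], I[2,2], I[2,4]^2, I[3,3]. HN layers by μ_θ (4 steps, strictly decreasing):
  μ^(1)=17; μ^(2)=2/3; μ^(3)=-5/3; μ^(4)=-11

((0, 1, 0, 0, 0, 0); (1, 1, 1, 1, 1, 1); (0, 2, 2, 2, 0, 0); (0, 0, 1, 0, 0, 0))


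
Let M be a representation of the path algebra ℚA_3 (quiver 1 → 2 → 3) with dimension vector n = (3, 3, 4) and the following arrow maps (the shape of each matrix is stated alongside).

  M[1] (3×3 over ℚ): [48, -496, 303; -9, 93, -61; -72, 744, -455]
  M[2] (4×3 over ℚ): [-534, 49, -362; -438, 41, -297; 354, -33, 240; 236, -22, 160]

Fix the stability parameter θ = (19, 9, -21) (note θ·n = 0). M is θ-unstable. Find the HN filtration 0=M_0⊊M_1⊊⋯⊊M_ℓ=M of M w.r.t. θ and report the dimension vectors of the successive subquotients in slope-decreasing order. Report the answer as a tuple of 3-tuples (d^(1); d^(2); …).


Interval decomposition of M: I[1,1], I[1,3]^2, I[2,3], I[3,3].
HN type (ℓ=4): μ^(1)=19; μ^(2)=7/3; μ^(3)=-6; μ^(4)=-21

((1, 0, 0); (2, 2, 2); (0, 1, 1); (0, 0, 1))


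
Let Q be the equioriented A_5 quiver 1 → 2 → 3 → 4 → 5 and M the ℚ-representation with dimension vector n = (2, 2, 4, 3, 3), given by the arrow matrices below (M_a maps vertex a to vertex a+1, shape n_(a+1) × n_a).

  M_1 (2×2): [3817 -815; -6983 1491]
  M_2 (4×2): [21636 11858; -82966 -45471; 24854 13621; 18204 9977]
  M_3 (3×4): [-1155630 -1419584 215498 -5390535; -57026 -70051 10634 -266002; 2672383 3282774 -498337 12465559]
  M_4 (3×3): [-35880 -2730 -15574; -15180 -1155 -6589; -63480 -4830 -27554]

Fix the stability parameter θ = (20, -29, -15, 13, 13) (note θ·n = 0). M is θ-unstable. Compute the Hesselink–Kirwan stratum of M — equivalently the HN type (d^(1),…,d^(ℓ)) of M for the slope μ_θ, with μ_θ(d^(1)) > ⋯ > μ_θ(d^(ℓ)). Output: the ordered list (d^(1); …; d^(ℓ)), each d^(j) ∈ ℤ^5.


Via rank(M_{q-1}∘⋯∘M_p): M ≅ I[1,4], I[1,5], I[3,3], I[3,4], I[5,5]^2.
μ_θ-semistable layers: μ^(1)=13; μ^(2)=-8; μ^(3)=-15

((0, 0, 0, 3, 3); (2, 2, 2, 0, 0); (0, 0, 2, 0, 0))


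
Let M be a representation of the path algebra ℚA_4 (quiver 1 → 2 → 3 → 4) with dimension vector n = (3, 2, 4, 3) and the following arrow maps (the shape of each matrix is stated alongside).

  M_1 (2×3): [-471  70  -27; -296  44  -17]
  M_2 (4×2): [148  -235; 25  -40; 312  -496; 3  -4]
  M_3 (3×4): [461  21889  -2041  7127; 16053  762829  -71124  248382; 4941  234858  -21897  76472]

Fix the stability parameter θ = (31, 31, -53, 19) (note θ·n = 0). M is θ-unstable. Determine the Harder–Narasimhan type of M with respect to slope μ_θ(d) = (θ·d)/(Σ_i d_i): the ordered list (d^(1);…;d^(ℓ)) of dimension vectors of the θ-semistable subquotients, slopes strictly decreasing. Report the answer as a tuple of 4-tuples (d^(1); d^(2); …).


Interval decomposition of M: I[1,1], I[1,4]^2, I[3,3], I[3,4].
HN type (ℓ=4): μ^(1)=31; μ^(2)=19; μ^(3)=3; μ^(4)=-53

((1, 0, 0, 0); (0, 0, 0, 3); (2, 2, 2, 0); (0, 0, 2, 0))


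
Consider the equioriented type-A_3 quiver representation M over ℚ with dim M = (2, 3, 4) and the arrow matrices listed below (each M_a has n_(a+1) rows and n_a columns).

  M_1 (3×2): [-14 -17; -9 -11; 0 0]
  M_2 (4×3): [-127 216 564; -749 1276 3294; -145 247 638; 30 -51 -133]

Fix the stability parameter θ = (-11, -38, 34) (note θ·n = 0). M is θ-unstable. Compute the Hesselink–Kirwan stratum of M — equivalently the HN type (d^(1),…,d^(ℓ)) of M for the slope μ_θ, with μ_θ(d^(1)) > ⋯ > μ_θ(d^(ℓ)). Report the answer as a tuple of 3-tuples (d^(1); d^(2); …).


Via rank(M_{q-1}∘⋯∘M_p): M ≅ I[1,3]^2, I[2,3], I[3,3].
μ_θ-semistable layers: μ^(1)=34; μ^(2)=-49/2; μ^(3)=-38

((0, 0, 4); (2, 2, 0); (0, 1, 0))


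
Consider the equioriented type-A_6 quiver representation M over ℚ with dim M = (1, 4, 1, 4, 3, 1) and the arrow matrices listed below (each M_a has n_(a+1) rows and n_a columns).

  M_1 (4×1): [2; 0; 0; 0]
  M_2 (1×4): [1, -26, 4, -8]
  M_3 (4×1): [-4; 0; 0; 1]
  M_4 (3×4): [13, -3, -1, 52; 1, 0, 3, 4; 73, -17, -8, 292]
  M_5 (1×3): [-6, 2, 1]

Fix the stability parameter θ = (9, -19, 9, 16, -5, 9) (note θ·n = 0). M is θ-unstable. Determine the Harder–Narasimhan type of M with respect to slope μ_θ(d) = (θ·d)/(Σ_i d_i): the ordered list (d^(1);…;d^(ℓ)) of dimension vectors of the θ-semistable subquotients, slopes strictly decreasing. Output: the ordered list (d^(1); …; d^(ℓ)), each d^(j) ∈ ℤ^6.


Barcode: M ≅ I[1,4], I[2,2]^3, I[4,5]^2, I[4,6]. HN layers by μ_θ (5 steps, strictly decreasing):
  μ^(1)=16; μ^(2)=9; μ^(3)=11/2; μ^(4)=-5; μ^(5)=-19

((0, 0, 0, 1, 0, 0); (0, 0, 1, 0, 0, 1); (0, 0, 0, 3, 3, 0); (1, 1, 0, 0, 0, 0); (0, 3, 0, 0, 0, 0))


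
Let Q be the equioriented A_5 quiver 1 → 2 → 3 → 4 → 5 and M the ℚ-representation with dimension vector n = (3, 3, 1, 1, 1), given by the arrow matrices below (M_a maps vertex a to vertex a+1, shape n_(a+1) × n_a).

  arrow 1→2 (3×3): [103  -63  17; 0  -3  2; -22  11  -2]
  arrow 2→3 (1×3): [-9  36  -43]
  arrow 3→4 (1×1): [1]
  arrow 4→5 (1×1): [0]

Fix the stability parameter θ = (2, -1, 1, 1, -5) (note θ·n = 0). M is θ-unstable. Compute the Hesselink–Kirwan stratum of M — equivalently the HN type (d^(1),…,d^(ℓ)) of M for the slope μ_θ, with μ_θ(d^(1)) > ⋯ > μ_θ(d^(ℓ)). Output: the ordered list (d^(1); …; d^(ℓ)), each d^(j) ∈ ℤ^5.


Via rank(M_{q-1}∘⋯∘M_p): M ≅ I[1,2]^2, I[1,4], I[5,5].
μ_θ-semistable layers: μ^(1)=1; μ^(2)=1/2; μ^(3)=-5

((0, 0, 1, 1, 0); (3, 3, 0, 0, 0); (0, 0, 0, 0, 1))


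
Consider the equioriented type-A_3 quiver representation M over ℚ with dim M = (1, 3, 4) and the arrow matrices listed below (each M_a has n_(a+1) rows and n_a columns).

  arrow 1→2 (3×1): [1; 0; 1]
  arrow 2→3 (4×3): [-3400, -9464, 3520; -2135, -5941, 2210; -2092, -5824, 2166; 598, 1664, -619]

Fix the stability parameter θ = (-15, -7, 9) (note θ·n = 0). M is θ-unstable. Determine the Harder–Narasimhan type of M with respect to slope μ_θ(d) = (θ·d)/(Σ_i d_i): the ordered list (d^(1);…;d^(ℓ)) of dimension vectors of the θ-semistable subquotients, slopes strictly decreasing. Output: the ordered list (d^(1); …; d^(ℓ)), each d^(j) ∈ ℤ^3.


Barcode: M ≅ I[1,3], I[2,2], I[2,3], I[3,3]^2. HN layers by μ_θ (3 steps, strictly decreasing):
  μ^(1)=9; μ^(2)=-7; μ^(3)=-15

((0, 0, 4); (0, 3, 0); (1, 0, 0))


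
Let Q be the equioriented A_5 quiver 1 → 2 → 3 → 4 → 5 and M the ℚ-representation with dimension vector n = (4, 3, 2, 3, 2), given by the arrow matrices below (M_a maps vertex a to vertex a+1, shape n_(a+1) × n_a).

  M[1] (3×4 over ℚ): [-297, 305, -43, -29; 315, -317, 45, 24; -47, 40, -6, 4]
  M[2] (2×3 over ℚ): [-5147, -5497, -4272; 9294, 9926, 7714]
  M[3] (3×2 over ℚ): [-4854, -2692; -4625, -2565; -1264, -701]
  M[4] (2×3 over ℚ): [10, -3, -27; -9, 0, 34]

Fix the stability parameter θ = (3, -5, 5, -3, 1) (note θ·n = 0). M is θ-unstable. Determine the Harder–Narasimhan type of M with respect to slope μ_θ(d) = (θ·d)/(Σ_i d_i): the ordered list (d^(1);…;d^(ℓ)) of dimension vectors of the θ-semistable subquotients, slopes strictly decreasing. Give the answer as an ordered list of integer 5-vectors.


Barcode: M ≅ I[1,1], I[1,2], I[1,5]^2, I[4,4]. HN layers by μ_θ (4 steps, strictly decreasing):
  μ^(1)=3; μ^(2)=1; μ^(3)=-1; μ^(4)=-3

((1, 0, 0, 0, 0); (0, 0, 2, 2, 2); (3, 3, 0, 0, 0); (0, 0, 0, 1, 0))


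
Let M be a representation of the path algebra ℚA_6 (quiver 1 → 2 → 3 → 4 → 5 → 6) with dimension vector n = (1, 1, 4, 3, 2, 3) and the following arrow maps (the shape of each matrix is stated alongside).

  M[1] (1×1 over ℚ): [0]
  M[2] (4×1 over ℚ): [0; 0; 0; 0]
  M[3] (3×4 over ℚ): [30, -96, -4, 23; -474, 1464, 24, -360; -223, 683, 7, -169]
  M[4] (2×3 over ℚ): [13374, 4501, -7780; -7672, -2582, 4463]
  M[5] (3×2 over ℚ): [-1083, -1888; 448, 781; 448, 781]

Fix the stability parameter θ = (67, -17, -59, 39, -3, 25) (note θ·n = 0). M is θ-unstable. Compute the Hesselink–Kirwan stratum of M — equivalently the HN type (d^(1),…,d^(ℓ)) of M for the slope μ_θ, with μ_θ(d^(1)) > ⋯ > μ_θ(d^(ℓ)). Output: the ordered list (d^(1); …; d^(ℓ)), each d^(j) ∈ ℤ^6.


Barcode: M ≅ I[1,1], I[2,2], I[3,3], I[3,4], I[3,6]^2, I[6,6]. HN layers by μ_θ (6 steps, strictly decreasing):
  μ^(1)=67; μ^(2)=39; μ^(3)=25; μ^(4)=18; μ^(5)=-17; μ^(6)=-59

((1, 0, 0, 0, 0, 0); (0, 0, 0, 1, 0, 0); (0, 0, 0, 0, 0, 3); (0, 0, 0, 2, 2, 0); (0, 1, 0, 0, 0, 0); (0, 0, 4, 0, 0, 0))


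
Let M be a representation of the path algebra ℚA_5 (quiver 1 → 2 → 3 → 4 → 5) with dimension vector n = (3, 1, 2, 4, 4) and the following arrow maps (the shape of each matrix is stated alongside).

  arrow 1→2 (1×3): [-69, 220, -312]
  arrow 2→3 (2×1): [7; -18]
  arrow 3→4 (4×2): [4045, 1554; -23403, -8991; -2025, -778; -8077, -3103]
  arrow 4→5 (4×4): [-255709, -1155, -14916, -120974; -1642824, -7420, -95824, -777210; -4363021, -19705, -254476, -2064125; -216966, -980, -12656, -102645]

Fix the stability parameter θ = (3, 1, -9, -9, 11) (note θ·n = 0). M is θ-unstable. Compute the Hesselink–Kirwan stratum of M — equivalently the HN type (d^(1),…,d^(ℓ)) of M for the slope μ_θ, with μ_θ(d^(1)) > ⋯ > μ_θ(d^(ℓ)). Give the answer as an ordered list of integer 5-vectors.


Barcode: M ≅ I[1,1]^2, I[1,5], I[3,5], I[4,4]^2, I[5,5]^2. HN layers by μ_θ (4 steps, strictly decreasing):
  μ^(1)=11; μ^(2)=3; μ^(3)=-7/2; μ^(4)=-9

((0, 0, 0, 0, 4); (2, 0, 0, 0, 0); (1, 1, 1, 1, 0); (0, 0, 1, 3, 0))


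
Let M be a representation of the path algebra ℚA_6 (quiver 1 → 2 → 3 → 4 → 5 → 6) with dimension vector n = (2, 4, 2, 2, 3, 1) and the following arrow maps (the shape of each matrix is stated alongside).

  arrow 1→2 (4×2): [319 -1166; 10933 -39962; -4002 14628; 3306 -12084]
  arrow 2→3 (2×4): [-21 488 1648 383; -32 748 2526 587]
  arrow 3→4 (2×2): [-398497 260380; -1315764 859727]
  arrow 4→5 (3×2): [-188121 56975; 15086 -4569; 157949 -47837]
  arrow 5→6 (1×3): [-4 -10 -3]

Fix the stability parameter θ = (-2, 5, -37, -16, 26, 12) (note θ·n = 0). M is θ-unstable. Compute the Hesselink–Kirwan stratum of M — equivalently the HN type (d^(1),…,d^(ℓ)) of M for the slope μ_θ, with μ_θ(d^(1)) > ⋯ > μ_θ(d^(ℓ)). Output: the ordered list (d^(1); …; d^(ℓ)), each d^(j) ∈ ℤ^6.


Interval decomposition of M: I[1,1], I[1,6], I[2,2]^2, I[2,5], I[5,5].
HN type (ℓ=6): μ^(1)=26; μ^(2)=19; μ^(3)=5; μ^(4)=-2; μ^(5)=-25/2; μ^(6)=-16

((0, 0, 0, 0, 2, 0); (0, 0, 0, 0, 1, 1); (0, 2, 0, 0, 0, 0); (1, 0, 0, 0, 0, 0); (1, 1, 1, 1, 0, 0); (0, 1, 1, 1, 0, 0))


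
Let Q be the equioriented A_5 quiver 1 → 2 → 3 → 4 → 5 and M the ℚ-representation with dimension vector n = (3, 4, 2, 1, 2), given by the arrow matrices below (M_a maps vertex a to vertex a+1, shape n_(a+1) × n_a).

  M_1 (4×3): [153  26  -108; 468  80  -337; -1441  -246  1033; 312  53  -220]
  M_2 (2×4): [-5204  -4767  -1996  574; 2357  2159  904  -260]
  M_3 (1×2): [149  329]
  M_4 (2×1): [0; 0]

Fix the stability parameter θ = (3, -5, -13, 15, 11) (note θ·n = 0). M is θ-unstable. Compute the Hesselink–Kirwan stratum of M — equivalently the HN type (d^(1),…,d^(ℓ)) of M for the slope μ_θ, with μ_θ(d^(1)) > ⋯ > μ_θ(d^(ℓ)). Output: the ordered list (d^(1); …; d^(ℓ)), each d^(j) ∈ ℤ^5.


Via rank(M_{q-1}∘⋯∘M_p): M ≅ I[1,2], I[1,3], I[1,4], I[2,2], I[5,5]^2.
μ_θ-semistable layers: μ^(1)=15; μ^(2)=11; μ^(3)=-1; μ^(4)=-5

((0, 0, 0, 1, 0); (0, 0, 0, 0, 2); (1, 1, 0, 0, 0); (2, 3, 2, 0, 0))


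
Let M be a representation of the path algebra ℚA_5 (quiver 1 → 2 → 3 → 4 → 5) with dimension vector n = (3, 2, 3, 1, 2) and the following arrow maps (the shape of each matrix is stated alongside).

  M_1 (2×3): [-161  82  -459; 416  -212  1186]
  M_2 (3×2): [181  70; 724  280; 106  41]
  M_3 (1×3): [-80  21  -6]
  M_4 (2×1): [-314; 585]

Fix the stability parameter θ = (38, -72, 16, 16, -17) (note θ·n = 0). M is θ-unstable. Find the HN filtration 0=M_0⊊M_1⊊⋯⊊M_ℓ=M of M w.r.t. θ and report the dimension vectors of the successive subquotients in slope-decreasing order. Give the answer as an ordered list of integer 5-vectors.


Interval decomposition of M: I[1,1], I[1,3], I[1,5], I[3,3], I[5,5].
HN type (ℓ=4): μ^(1)=38; μ^(2)=16; μ^(3)=5; μ^(4)=-17

((1, 0, 0, 0, 0); (0, 0, 2, 0, 0); (0, 0, 1, 1, 1); (2, 2, 0, 0, 1))


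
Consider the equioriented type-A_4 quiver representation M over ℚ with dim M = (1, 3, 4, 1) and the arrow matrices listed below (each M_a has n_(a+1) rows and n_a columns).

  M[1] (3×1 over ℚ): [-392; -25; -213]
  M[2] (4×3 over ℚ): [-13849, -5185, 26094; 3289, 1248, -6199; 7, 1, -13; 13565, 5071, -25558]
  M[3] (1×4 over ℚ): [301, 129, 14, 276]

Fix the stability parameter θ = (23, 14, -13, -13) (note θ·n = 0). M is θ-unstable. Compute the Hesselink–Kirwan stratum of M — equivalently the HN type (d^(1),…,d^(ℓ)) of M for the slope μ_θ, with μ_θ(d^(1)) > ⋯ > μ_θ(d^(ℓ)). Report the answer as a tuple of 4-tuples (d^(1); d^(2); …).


Interval decomposition of M: I[1,4], I[2,3]^2, I[3,3].
HN type (ℓ=3): μ^(1)=11/4; μ^(2)=1/2; μ^(3)=-13

((1, 1, 1, 1); (0, 2, 2, 0); (0, 0, 1, 0))


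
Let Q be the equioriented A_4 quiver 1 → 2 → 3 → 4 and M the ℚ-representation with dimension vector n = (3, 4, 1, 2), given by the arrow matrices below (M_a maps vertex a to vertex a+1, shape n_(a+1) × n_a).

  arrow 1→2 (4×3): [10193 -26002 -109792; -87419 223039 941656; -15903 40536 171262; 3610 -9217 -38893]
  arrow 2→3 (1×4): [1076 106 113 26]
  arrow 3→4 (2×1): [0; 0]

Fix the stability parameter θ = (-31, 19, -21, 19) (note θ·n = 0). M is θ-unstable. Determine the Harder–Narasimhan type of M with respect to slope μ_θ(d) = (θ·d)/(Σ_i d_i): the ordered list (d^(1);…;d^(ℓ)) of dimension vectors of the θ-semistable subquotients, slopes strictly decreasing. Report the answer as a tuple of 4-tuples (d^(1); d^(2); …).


Interval decomposition of M: I[1,2]^2, I[1,3], I[2,2], I[4,4]^2.
HN type (ℓ=3): μ^(1)=19; μ^(2)=-1; μ^(3)=-31

((0, 3, 0, 2); (0, 1, 1, 0); (3, 0, 0, 0))


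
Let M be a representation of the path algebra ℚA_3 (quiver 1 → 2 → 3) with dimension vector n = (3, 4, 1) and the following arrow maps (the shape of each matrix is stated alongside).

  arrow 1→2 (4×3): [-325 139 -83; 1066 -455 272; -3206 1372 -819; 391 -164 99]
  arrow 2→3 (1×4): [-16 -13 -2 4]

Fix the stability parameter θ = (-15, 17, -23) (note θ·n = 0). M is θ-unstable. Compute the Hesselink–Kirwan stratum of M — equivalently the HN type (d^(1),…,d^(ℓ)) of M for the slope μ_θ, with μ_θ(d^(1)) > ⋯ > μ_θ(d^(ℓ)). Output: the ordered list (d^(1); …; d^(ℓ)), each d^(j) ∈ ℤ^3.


Via rank(M_{q-1}∘⋯∘M_p): M ≅ I[1,2]^2, I[1,3], I[2,2].
μ_θ-semistable layers: μ^(1)=17; μ^(2)=-3; μ^(3)=-15

((0, 3, 0); (0, 1, 1); (3, 0, 0))


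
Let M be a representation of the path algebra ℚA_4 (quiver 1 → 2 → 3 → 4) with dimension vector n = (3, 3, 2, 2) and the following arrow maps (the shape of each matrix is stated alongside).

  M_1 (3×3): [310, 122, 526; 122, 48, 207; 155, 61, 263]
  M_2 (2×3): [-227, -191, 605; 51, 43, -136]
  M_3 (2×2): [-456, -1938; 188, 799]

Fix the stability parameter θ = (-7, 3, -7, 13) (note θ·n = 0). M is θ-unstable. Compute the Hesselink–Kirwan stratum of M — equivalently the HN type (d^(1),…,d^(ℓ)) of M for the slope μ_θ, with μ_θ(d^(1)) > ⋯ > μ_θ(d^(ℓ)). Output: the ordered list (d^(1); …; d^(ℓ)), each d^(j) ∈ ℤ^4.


Interval decomposition of M: I[1,1], I[1,3], I[1,4], I[2,2], I[4,4].
HN type (ℓ=4): μ^(1)=13; μ^(2)=3; μ^(3)=-2; μ^(4)=-7

((0, 0, 0, 2); (0, 1, 0, 0); (0, 2, 2, 0); (3, 0, 0, 0))


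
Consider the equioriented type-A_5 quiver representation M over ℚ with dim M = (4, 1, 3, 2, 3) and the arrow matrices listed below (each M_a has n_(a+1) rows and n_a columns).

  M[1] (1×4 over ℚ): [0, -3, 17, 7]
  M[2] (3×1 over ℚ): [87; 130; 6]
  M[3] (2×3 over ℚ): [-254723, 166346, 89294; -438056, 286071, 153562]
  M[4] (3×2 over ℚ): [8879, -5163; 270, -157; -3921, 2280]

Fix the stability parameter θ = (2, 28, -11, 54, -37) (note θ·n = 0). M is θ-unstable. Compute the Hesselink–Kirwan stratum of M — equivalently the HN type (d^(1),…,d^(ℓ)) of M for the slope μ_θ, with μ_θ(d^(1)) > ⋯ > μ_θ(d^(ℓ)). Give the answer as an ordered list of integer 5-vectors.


Barcode: M ≅ I[1,1]^3, I[1,5], I[3,3], I[3,5], I[5,5]. HN layers by μ_θ (4 steps, strictly decreasing):
  μ^(1)=17/2; μ^(2)=2; μ^(3)=-11; μ^(4)=-37

((0, 1, 1, 2, 2); (4, 0, 0, 0, 0); (0, 0, 2, 0, 0); (0, 0, 0, 0, 1))


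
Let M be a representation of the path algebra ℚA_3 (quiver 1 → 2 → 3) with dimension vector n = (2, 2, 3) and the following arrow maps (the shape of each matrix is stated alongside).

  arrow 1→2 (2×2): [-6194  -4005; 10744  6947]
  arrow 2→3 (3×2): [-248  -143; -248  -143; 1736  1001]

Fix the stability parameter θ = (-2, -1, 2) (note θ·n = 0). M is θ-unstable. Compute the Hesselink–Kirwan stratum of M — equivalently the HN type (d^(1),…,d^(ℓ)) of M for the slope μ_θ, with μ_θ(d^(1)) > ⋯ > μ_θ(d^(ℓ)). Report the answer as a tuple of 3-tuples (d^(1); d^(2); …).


Barcode: M ≅ I[1,2], I[1,3], I[3,3]^2. HN layers by μ_θ (3 steps, strictly decreasing):
  μ^(1)=2; μ^(2)=-1; μ^(3)=-2

((0, 0, 3); (0, 2, 0); (2, 0, 0))


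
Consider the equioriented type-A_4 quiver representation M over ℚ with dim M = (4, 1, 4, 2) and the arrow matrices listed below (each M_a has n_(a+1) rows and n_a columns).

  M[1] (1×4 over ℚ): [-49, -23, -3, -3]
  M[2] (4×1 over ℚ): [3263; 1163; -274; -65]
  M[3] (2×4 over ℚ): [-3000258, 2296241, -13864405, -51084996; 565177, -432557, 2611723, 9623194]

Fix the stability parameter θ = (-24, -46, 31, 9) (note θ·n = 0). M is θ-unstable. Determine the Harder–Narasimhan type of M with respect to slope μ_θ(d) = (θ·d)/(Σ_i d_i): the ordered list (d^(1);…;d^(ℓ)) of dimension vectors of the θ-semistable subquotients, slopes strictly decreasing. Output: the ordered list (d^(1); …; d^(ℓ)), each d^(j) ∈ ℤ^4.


Via rank(M_{q-1}∘⋯∘M_p): M ≅ I[1,1]^3, I[1,4], I[3,3]^2, I[3,4].
μ_θ-semistable layers: μ^(1)=31; μ^(2)=20; μ^(3)=-24; μ^(4)=-35

((0, 0, 2, 0); (0, 0, 2, 2); (3, 0, 0, 0); (1, 1, 0, 0))


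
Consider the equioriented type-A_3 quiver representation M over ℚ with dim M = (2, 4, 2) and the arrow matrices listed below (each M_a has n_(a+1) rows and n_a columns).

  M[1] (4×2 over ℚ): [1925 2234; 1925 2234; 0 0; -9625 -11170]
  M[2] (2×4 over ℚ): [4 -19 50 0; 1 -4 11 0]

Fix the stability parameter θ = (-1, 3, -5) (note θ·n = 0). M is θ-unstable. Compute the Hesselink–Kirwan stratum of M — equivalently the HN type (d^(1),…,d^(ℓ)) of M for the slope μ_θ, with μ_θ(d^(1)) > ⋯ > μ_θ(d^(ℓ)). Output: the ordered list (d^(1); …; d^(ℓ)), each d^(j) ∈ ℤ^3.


Interval decomposition of M: I[1,1], I[1,3], I[2,2]^2, I[2,3].
HN type (ℓ=2): μ^(1)=3; μ^(2)=-1

((0, 2, 0); (2, 2, 2))


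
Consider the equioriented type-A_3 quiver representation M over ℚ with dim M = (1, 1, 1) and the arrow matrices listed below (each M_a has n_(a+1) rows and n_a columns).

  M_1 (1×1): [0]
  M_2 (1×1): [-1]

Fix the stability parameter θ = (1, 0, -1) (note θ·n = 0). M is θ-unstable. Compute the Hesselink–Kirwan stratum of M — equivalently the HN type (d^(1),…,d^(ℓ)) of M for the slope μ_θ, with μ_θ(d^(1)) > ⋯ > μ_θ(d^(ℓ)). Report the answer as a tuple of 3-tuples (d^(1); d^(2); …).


Interval decomposition of M: I[1,1], I[2,3].
HN type (ℓ=2): μ^(1)=1; μ^(2)=-1/2

((1, 0, 0); (0, 1, 1))


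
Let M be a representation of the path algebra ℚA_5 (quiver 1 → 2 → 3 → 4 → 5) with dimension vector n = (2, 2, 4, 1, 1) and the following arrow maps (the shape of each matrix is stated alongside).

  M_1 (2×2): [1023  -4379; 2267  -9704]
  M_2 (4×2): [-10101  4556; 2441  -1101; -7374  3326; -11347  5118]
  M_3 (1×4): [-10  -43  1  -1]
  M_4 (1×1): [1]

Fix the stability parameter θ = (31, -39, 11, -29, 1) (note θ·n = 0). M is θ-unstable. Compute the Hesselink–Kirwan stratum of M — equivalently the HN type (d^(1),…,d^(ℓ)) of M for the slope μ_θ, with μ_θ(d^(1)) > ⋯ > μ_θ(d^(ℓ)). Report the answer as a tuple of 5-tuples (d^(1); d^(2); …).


Interval decomposition of M: I[1,3], I[1,5], I[3,3]^2.
HN type (ℓ=4): μ^(1)=11; μ^(2)=1; μ^(3)=-4; μ^(4)=-13/2

((0, 0, 3, 0, 0); (0, 0, 0, 0, 1); (1, 1, 0, 0, 0); (1, 1, 1, 1, 0))


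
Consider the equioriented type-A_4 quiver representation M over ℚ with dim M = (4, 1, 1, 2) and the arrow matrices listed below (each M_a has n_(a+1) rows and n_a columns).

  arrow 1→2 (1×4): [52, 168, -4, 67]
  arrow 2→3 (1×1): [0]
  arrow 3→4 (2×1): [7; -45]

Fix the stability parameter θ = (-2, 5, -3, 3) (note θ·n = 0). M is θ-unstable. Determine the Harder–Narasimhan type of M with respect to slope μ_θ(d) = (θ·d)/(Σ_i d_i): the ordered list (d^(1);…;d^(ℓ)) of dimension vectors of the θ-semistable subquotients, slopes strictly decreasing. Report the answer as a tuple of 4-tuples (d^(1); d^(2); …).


Barcode: M ≅ I[1,1]^3, I[1,2], I[3,4], I[4,4]. HN layers by μ_θ (4 steps, strictly decreasing):
  μ^(1)=5; μ^(2)=3; μ^(3)=-2; μ^(4)=-3

((0, 1, 0, 0); (0, 0, 0, 2); (4, 0, 0, 0); (0, 0, 1, 0))


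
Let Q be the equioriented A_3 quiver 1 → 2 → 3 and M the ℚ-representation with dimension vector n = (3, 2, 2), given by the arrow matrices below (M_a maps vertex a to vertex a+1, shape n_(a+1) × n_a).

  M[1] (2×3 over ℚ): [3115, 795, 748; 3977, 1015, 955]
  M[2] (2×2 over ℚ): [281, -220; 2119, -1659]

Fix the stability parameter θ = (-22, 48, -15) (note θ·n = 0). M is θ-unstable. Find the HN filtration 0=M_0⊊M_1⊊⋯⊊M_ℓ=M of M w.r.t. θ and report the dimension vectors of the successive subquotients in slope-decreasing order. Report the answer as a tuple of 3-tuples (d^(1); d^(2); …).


Barcode: M ≅ I[1,1], I[1,3]^2. HN layers by μ_θ (2 steps, strictly decreasing):
  μ^(1)=33/2; μ^(2)=-22

((0, 2, 2); (3, 0, 0))


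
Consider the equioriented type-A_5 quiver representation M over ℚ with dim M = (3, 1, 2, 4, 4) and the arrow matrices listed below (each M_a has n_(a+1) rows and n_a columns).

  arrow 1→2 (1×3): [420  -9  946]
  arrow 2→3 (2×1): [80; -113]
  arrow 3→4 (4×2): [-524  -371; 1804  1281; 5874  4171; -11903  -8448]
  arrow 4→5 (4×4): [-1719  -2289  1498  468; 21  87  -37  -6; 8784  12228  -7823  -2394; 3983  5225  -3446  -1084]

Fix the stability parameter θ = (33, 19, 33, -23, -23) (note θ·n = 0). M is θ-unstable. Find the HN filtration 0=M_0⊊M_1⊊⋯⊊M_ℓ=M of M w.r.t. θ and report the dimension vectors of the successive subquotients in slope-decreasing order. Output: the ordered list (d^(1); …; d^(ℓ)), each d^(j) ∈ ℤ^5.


Via rank(M_{q-1}∘⋯∘M_p): M ≅ I[1,1]^2, I[1,5], I[3,4], I[4,4], I[4,5], I[5,5]^2.
μ_θ-semistable layers: μ^(1)=33; μ^(2)=39/5; μ^(3)=5; μ^(4)=-23

((2, 0, 0, 0, 0); (1, 1, 1, 1, 1); (0, 0, 1, 1, 0); (0, 0, 0, 2, 3))


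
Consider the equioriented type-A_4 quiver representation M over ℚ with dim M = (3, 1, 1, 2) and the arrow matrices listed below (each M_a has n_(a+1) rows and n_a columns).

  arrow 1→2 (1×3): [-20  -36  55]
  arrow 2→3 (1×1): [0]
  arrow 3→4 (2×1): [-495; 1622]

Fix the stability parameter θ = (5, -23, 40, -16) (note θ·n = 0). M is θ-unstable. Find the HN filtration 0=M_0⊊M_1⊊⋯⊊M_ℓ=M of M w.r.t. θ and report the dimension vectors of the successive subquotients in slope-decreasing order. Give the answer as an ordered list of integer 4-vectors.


Barcode: M ≅ I[1,1]^2, I[1,2], I[3,4], I[4,4]. HN layers by μ_θ (4 steps, strictly decreasing):
  μ^(1)=12; μ^(2)=5; μ^(3)=-9; μ^(4)=-16

((0, 0, 1, 1); (2, 0, 0, 0); (1, 1, 0, 0); (0, 0, 0, 1))


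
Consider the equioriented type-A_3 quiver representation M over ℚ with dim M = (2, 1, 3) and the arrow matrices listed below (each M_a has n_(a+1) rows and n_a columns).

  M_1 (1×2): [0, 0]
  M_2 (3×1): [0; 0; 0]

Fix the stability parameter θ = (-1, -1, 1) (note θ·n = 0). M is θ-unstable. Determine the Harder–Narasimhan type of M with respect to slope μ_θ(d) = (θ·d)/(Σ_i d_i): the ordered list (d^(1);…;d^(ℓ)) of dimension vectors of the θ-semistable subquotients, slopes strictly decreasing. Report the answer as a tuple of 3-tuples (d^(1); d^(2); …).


Barcode: M ≅ I[1,1]^2, I[2,2], I[3,3]^3. HN layers by μ_θ (2 steps, strictly decreasing):
  μ^(1)=1; μ^(2)=-1

((0, 0, 3); (2, 1, 0))


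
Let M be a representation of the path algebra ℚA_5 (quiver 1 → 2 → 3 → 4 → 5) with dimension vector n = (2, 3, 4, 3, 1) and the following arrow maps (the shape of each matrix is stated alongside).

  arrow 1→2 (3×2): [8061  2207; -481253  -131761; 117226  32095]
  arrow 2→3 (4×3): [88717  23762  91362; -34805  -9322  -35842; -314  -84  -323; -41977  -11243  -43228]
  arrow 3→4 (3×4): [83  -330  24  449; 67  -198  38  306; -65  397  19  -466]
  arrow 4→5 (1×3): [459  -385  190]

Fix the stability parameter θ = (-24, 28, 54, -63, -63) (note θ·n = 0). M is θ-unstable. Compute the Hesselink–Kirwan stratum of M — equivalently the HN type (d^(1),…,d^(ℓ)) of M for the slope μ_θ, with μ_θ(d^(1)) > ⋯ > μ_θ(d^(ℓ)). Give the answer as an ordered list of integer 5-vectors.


Via rank(M_{q-1}∘⋯∘M_p): M ≅ I[1,4], I[1,5], I[2,4], I[3,3].
μ_θ-semistable layers: μ^(1)=54; μ^(2)=19/3; μ^(3)=-11; μ^(4)=-24

((0, 0, 1, 0, 0); (0, 2, 2, 2, 0); (0, 1, 1, 1, 1); (2, 0, 0, 0, 0))


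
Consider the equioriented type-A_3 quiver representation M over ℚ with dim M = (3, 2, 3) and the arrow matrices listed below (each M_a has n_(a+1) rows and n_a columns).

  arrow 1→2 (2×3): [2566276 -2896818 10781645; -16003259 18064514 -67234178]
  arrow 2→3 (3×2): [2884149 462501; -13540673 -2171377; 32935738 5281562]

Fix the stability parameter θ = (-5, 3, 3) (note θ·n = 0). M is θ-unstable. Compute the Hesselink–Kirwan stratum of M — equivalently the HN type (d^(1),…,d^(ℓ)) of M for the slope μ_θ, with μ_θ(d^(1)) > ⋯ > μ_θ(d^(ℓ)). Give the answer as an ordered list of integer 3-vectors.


Barcode: M ≅ I[1,1], I[1,2], I[1,3], I[3,3]^2. HN layers by μ_θ (2 steps, strictly decreasing):
  μ^(1)=3; μ^(2)=-5

((0, 2, 3); (3, 0, 0))


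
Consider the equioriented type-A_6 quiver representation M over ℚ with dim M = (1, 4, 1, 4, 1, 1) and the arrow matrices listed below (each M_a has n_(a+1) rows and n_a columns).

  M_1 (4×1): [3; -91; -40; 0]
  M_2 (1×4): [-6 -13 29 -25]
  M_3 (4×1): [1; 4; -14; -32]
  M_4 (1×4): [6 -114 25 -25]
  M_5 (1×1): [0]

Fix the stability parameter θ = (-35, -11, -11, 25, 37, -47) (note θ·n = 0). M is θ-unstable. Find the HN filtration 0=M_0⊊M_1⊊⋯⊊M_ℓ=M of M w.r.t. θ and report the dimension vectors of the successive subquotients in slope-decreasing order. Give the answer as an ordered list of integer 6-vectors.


Interval decomposition of M: I[1,4], I[2,2]^3, I[4,4]^2, I[4,5], I[6,6].
HN type (ℓ=5): μ^(1)=37; μ^(2)=25; μ^(3)=-11; μ^(4)=-35; μ^(5)=-47

((0, 0, 0, 0, 1, 0); (0, 0, 0, 4, 0, 0); (0, 4, 1, 0, 0, 0); (1, 0, 0, 0, 0, 0); (0, 0, 0, 0, 0, 1))


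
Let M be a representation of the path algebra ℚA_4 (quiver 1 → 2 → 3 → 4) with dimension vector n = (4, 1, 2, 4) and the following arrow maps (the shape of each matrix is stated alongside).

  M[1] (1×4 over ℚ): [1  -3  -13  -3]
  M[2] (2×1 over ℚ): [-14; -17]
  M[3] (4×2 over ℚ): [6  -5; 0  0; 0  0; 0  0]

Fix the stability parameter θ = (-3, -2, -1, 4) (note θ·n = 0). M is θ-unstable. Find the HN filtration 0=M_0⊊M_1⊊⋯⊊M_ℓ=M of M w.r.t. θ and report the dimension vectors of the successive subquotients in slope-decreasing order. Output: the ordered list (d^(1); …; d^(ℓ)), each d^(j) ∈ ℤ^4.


Barcode: M ≅ I[1,1]^3, I[1,4], I[3,3], I[4,4]^3. HN layers by μ_θ (4 steps, strictly decreasing):
  μ^(1)=4; μ^(2)=-1; μ^(3)=-2; μ^(4)=-3

((0, 0, 0, 4); (0, 0, 2, 0); (0, 1, 0, 0); (4, 0, 0, 0))


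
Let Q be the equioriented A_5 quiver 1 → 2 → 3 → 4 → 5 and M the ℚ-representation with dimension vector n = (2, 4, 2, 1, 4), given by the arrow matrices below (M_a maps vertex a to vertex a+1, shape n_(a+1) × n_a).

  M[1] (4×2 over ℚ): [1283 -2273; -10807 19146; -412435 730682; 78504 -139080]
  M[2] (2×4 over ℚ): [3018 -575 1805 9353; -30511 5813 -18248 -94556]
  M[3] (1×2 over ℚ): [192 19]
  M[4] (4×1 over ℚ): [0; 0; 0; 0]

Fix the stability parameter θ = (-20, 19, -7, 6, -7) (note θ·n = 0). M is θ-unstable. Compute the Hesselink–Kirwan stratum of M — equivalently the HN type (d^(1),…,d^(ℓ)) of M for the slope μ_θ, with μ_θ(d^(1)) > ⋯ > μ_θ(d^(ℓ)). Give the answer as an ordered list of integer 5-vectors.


Barcode: M ≅ I[1,3], I[1,4], I[2,2]^2, I[5,5]^4. HN layers by μ_θ (4 steps, strictly decreasing):
  μ^(1)=19; μ^(2)=6; μ^(3)=-7; μ^(4)=-20

((0, 2, 0, 0, 0); (0, 2, 2, 1, 0); (0, 0, 0, 0, 4); (2, 0, 0, 0, 0))


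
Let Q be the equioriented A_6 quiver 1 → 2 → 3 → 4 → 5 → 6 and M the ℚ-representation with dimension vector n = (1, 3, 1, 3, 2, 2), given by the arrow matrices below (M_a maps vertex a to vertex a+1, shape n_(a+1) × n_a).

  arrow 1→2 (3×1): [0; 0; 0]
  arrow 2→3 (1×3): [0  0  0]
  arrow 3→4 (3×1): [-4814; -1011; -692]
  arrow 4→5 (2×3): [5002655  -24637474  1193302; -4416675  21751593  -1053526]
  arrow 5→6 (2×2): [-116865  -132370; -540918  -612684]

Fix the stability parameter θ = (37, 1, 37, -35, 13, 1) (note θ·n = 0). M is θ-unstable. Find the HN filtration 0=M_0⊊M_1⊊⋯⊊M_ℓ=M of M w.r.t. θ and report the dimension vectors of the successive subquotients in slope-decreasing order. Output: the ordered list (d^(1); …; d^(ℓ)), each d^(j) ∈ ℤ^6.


Interval decomposition of M: I[1,1], I[2,2]^3, I[3,6], I[4,4], I[4,5], I[6,6].
HN type (ℓ=5): μ^(1)=37; μ^(2)=13; μ^(3)=7; μ^(4)=1; μ^(5)=-35

((1, 0, 0, 0, 0, 0); (0, 0, 0, 0, 1, 0); (0, 0, 0, 0, 1, 1); (0, 3, 1, 1, 0, 1); (0, 0, 0, 2, 0, 0))


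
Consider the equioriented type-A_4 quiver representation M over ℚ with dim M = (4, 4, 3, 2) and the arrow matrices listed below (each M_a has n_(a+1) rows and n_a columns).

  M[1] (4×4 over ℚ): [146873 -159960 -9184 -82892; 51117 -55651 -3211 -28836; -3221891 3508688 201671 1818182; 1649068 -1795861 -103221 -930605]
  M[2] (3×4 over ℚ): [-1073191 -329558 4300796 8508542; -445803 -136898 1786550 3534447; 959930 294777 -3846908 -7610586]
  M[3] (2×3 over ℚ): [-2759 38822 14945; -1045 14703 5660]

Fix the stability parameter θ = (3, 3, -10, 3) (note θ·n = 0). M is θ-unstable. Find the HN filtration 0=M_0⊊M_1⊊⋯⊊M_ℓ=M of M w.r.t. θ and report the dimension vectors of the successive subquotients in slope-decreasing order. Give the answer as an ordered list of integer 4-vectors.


Barcode: M ≅ I[1,2], I[1,3], I[1,4]^2. HN layers by μ_θ (2 steps, strictly decreasing):
  μ^(1)=3; μ^(2)=-4/3

((1, 1, 0, 2); (3, 3, 3, 0))


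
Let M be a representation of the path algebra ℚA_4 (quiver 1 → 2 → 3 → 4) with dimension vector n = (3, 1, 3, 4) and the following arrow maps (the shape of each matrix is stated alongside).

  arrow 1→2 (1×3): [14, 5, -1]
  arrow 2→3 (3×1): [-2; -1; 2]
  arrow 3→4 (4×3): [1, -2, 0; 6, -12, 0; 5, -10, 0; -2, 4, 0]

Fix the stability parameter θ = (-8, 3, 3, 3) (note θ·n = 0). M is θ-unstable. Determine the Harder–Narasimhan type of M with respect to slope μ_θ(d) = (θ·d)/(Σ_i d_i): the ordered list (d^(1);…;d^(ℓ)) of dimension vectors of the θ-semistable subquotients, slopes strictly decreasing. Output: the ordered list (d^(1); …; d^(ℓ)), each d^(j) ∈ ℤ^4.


Barcode: M ≅ I[1,1]^2, I[1,3], I[3,3], I[3,4], I[4,4]^3. HN layers by μ_θ (2 steps, strictly decreasing):
  μ^(1)=3; μ^(2)=-8

((0, 1, 3, 4); (3, 0, 0, 0))


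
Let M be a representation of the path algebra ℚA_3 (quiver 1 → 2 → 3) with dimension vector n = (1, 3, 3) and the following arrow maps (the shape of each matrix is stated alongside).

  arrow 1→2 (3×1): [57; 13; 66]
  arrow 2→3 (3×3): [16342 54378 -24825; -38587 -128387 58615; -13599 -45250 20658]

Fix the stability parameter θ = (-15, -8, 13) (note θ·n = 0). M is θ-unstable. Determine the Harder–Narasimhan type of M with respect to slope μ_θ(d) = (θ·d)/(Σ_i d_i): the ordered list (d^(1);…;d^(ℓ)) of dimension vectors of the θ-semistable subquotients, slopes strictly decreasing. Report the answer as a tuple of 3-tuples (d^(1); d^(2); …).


Barcode: M ≅ I[1,3], I[2,3]^2. HN layers by μ_θ (3 steps, strictly decreasing):
  μ^(1)=13; μ^(2)=-8; μ^(3)=-15

((0, 0, 3); (0, 3, 0); (1, 0, 0))


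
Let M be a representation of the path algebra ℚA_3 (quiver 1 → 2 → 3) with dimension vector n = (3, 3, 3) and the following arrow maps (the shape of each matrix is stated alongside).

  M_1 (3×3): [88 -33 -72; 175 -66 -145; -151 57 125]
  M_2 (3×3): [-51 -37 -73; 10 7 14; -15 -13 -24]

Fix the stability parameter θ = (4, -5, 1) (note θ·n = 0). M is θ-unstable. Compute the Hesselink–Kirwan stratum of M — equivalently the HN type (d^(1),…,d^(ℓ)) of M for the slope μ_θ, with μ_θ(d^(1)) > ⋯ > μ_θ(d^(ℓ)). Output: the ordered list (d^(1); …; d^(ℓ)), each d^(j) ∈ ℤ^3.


Barcode: M ≅ I[1,3]^3. HN layers by μ_θ (2 steps, strictly decreasing):
  μ^(1)=1; μ^(2)=-1/2

((0, 0, 3); (3, 3, 0))


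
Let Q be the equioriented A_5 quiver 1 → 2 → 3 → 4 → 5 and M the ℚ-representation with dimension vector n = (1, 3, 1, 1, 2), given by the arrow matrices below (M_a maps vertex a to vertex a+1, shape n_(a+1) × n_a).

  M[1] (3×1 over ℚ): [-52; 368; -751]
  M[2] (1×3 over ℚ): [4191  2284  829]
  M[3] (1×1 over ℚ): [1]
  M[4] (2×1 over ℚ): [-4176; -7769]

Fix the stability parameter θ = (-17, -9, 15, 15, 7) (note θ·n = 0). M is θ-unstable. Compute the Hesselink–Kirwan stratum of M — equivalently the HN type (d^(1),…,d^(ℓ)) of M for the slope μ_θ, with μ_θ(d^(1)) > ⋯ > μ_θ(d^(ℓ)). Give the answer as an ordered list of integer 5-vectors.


Via rank(M_{q-1}∘⋯∘M_p): M ≅ I[1,5], I[2,2]^2, I[5,5].
μ_θ-semistable layers: μ^(1)=37/3; μ^(2)=7; μ^(3)=-9; μ^(4)=-17

((0, 0, 1, 1, 1); (0, 0, 0, 0, 1); (0, 3, 0, 0, 0); (1, 0, 0, 0, 0))


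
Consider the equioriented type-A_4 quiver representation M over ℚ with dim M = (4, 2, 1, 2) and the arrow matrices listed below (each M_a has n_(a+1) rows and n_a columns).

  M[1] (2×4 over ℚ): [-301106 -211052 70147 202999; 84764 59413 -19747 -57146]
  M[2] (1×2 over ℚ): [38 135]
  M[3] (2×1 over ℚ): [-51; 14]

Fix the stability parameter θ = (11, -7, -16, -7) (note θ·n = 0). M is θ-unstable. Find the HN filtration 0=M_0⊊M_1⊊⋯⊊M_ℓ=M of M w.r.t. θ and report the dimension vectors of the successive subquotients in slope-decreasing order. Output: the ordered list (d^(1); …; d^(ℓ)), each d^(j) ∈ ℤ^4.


Via rank(M_{q-1}∘⋯∘M_p): M ≅ I[1,1]^2, I[1,2], I[1,4], I[4,4].
μ_θ-semistable layers: μ^(1)=11; μ^(2)=2; μ^(3)=-19/4; μ^(4)=-7

((2, 0, 0, 0); (1, 1, 0, 0); (1, 1, 1, 1); (0, 0, 0, 1))


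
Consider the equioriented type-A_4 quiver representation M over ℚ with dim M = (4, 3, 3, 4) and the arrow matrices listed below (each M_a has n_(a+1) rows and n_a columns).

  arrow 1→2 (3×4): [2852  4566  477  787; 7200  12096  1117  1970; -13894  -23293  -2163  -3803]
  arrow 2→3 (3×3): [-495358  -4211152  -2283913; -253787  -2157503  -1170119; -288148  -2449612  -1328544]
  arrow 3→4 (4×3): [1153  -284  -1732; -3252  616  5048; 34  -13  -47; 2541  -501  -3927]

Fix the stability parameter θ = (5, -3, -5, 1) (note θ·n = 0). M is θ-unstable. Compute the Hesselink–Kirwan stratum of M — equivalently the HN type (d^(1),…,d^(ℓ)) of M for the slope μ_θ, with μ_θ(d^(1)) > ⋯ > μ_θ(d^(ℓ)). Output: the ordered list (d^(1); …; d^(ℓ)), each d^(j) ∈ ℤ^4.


Interval decomposition of M: I[1,1], I[1,2], I[1,4]^2, I[3,3], I[4,4]^2.
HN type (ℓ=4): μ^(1)=5; μ^(2)=1; μ^(3)=-1; μ^(4)=-5

((1, 0, 0, 0); (1, 1, 0, 4); (2, 2, 2, 0); (0, 0, 1, 0))
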